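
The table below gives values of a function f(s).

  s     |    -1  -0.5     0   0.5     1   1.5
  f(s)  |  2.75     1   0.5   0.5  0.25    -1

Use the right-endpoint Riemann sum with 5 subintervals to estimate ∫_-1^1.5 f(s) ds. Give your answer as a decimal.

Δs = 0.5.
Sum = 0.5·[1 + 0.5 + 0.5 + 0.25 + (-1)] = 0.625.

0.625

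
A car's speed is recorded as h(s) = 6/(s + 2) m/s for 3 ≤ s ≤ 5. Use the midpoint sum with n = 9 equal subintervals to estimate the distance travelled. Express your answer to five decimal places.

2.01859

Δs = (5 − 3)/9 = 2/9.
Midpoints: 28/9, 10/3, 32/9, 34/9, 4, 38/9, 40/9, 14/3, 44/9.
h(28/9) = 27/23, h(10/3) = 1.125, h(32/9) = 1.08, h(34/9) = 27/26, h(4) = 1, h(38/9) = 27/28, h(40/9) = 27/29, h(14/3) = 0.9, h(44/9) = 27/31.
Sum = Δs · [h(28/9) + h(10/3) + h(32/9) + ...].
Sum ≈ 2.01859.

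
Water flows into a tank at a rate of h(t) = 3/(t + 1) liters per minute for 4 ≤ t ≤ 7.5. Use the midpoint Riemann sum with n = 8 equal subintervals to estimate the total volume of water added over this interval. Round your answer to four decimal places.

Δt = (7.5 − 4)/8 = 0.4375.
Midpoints: 4.21875, 4.65625, 5.09375, 5.53125, 5.96875, 6.40625, 6.84375, 7.28125.
h(4.21875) = 96/167, h(4.65625) = 96/181, h(5.09375) = 32/65, h(5.53125) = 96/209, h(5.96875) = 96/223, h(6.40625) = 32/79, h(6.84375) = 96/251, h(7.28125) = 96/265.
Sum = Δt · [h(4.21875) + h(4.65625) + h(5.09375) + ...].
Sum ≈ 1.5913.

1.5913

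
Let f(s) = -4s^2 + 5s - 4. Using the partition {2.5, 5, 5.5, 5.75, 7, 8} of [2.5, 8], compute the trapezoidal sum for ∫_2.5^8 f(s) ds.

Subinterval widths: 2.5, 0.5, 0.25, 1.25, 1.
f(2.5) = -16.5, f(5) = -79, f(5.5) = -97.5, f(5.75) = -107.5, f(7) = -165, f(8) = -220.
On each subinterval the trapezoid contributes (Δs_i/2)·[f(s_{i-1}) + f(s_i)].
Sum = -551.9375.

-551.9375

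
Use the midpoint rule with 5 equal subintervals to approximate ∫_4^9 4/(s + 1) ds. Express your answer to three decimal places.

Δs = (9 − 4)/5 = 1.
Midpoints: 4.5, 5.5, 6.5, 7.5, 8.5.
f(4.5) = 8/11, f(5.5) = 8/13, f(6.5) = 8/15, f(7.5) = 8/17, f(8.5) = 8/19.
Sum = Δs · [f(4.5) + f(5.5) + f(6.5) + f(7.5) + f(8.5)].
Sum ≈ 2.768.

2.768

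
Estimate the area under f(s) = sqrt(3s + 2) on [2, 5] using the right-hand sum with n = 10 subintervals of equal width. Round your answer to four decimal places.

10.7408

Δs = (5 − 2)/10 = 0.3.
Right endpoints: 2.3, 2.6, 2.9, 3.2, 3.5, 3.8, 4.1, 4.4, 4.7, 5.
f(2.3) ≈ 2.9833, f(2.6) ≈ 3.1305, f(2.9) ≈ 3.2711, f(3.2) ≈ 3.4059, f(3.5) ≈ 3.5355, f(3.8) ≈ 3.6606, f(4.1) ≈ 3.7815, f(4.4) ≈ 3.8987, f(4.7) ≈ 4.0125, f(5) ≈ 4.1231.
Sum = Δs · [f(2.3) + f(2.6) + f(2.9) + ...].
Sum ≈ 10.7408.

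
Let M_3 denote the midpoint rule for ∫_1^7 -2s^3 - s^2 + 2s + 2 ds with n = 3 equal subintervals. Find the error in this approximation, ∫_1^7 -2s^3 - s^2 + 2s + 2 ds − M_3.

-50

Exact integral: ∫_1^7 f(s) ds = -1254.
M_3 = -1204.
Error = -1254 − (-1204) = -50.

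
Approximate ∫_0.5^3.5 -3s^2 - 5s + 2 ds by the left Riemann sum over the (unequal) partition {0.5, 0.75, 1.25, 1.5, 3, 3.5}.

Subinterval widths: 0.25, 0.5, 0.25, 1.5, 0.5.
Left endpoints: 0.5, 0.75, 1.25, 1.5, 3.
f(0.5) = -1.25, f(0.75) = -3.4375, f(1.25) = -8.9375, f(1.5) = -12.25, f(3) = -40.
Sum = Σ Δs_i · f(s_i).
Sum = -42.640625.

-42.640625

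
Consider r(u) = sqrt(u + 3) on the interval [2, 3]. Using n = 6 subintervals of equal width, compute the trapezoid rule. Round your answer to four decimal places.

Δu = (3 − 2)/6 = 1/6.
r(2) ≈ 2.2361, r(13/6) ≈ 2.2730, r(7/3) ≈ 2.3094, r(2.5) ≈ 2.3452, r(8/3) ≈ 2.3805, r(17/6) ≈ 2.4152, r(3) ≈ 2.4495.
T_6 = (Δu/2)·[r(u_0) + 2r(u_1) + ... + 2r(u_{5}) + r(u_6)].
Sum ≈ 2.3444.

2.3444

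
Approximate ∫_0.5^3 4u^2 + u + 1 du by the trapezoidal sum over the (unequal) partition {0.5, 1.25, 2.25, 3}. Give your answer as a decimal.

Subinterval widths: 0.75, 1, 0.75.
f(0.5) = 2.5, f(1.25) = 8.5, f(2.25) = 23.5, f(3) = 40.
On each subinterval the trapezoid contributes (Δu_i/2)·[f(u_{i-1}) + f(u_i)].
Sum = 43.9375.

43.9375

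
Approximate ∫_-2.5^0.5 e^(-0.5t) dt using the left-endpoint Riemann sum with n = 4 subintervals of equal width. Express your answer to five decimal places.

6.50332

Δt = (0.5 − (-2.5))/4 = 0.75.
Left endpoints: -2.5, -1.75, -1, -0.25.
f(-2.5) ≈ 3.49034, f(-1.75) ≈ 2.39888, f(-1) ≈ 1.64872, f(-0.25) ≈ 1.13315.
Sum = Δt · [f(-2.5) + f(-1.75) + f(-1) + f(-0.25)].
Sum ≈ 6.50332.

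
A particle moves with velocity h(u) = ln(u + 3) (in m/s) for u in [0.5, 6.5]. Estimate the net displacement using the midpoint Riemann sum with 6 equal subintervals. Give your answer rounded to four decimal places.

Δu = (6.5 − 0.5)/6 = 1.
Midpoints: 1, 2, 3, 4, 5, 6.
h(1) ≈ 1.3863, h(2) ≈ 1.6094, h(3) ≈ 1.7918, h(4) ≈ 1.9459, h(5) ≈ 2.0794, h(6) ≈ 2.1972.
Sum = Δu · [h(1) + h(2) + h(3) + ...].
Sum ≈ 11.0101.

11.0101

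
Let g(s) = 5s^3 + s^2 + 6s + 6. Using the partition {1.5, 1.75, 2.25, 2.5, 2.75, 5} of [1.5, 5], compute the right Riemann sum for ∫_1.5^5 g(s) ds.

1655.703125

Subinterval widths: 0.25, 0.5, 0.25, 0.25, 2.25.
Right endpoints: 1.75, 2.25, 2.5, 2.75, 5.
g(1.75) = 46.359375, g(2.25) = 81.515625, g(2.5) = 105.375, g(2.75) = 134.046875, g(5) = 686.
Sum = Σ Δs_i · g(s_i).
Sum = 1655.703125.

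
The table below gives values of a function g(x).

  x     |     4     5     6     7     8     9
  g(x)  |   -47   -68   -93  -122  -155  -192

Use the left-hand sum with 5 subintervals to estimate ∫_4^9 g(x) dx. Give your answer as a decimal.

Δx = 1.
Sum = 1·[(-47) + (-68) + (-93) + (-122) + (-155)] = -485.

-485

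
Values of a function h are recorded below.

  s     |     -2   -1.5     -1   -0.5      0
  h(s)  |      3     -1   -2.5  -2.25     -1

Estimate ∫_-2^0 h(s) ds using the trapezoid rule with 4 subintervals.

Δs = 0.5.
T_4 = (0.5/2)·[3 + 2·(-1) + 2·(-2.5) + 2·(-2.25) + (-1)] = -2.375.

-2.375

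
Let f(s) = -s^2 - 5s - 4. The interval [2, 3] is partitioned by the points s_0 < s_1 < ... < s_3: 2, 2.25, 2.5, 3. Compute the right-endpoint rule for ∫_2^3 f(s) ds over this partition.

-24.765625

Subinterval widths: 0.25, 0.25, 0.5.
Right endpoints: 2.25, 2.5, 3.
f(2.25) = -20.3125, f(2.5) = -22.75, f(3) = -28.
Sum = Σ Δs_i · f(s_i).
Sum = -24.765625.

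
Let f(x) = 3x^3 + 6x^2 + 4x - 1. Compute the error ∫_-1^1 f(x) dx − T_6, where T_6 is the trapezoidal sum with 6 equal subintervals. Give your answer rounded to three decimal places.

Exact integral: ∫_-1^1 f(x) dx = 2.
T_6 ≈ 2.22222.
Error ≈ 2 − 2.22222 ≈ -0.222.

-0.222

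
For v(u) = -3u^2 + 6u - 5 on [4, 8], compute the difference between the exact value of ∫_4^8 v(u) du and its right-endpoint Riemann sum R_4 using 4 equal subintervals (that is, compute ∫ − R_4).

62

Exact integral: ∫_4^8 v(u) du = -324.
R_4 = -386.
Error = -324 − (-386) = 62.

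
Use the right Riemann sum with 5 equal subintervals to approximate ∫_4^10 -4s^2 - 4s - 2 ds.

-1649.76

Δs = (10 − 4)/5 = 1.2.
Right endpoints: 5.2, 6.4, 7.6, 8.8, 10.
f(5.2) = -130.96, f(6.4) = -191.44, f(7.6) = -263.44, f(8.8) = -346.96, f(10) = -442.
Sum = Δs · [f(5.2) + f(6.4) + f(7.6) + f(8.8) + f(10)].
Sum = -1649.76.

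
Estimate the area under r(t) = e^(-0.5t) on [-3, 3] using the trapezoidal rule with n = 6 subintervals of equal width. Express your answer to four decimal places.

Δt = (3 − (-3))/6 = 1.
r(-3) ≈ 4.4817, r(-2) ≈ 2.7183, r(-1) ≈ 1.6487, r(0) ≈ 1.0000, r(1) ≈ 0.6065, r(2) ≈ 0.3679, r(3) ≈ 0.2231.
T_6 = (Δt/2)·[r(t_0) + 2r(t_1) + ... + 2r(t_{5}) + r(t_6)].
Sum ≈ 8.6938.

8.6938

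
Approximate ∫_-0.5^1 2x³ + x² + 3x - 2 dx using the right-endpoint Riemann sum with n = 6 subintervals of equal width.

-0.0546875

Δx = (1 − (-0.5))/6 = 0.25.
Right endpoints: -0.25, 0, 0.25, 0.5, 0.75, 1.
f(-0.25) = -2.71875, f(0) = -2, f(0.25) = -1.15625, f(0.5) = 0, f(0.75) = 1.65625, f(1) = 4.
Sum = Δx · [f(-0.25) + f(0) + f(0.25) + ...].
Sum = -0.0546875.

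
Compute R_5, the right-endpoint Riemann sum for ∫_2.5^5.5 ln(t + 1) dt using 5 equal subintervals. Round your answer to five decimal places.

Δt = (5.5 − 2.5)/5 = 0.6.
Right endpoints: 3.1, 3.7, 4.3, 4.9, 5.5.
f(3.1) ≈ 1.41099, f(3.7) ≈ 1.54756, f(4.3) ≈ 1.66771, f(4.9) ≈ 1.77495, f(5.5) ≈ 1.87180.
Sum = Δt · [f(3.1) + f(3.7) + f(4.3) + f(4.9) + f(5.5)].
Sum ≈ 4.96381.

4.96381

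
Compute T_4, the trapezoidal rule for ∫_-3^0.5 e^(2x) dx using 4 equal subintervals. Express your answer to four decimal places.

1.6880

Δx = (0.5 − (-3))/4 = 0.875.
f(-3) ≈ 0.0025, f(-2.125) ≈ 0.0143, f(-1.25) ≈ 0.0821, f(-0.375) ≈ 0.4724, f(0.5) ≈ 2.7183.
T_4 = (Δx/2)·[f(x_0) + 2f(x_1) + 2f(x_2) + 2f(x_3) + f(x_4)].
Sum ≈ 1.6880.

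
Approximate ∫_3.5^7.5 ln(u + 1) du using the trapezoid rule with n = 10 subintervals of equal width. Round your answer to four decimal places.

7.4208

Δu = (7.5 − 3.5)/10 = 0.4.
f(3.5) ≈ 1.5041, f(3.9) ≈ 1.5892, f(4.3) ≈ 1.6677, f(4.7) ≈ 1.7405, f(5.1) ≈ 1.8083, f(5.5) ≈ 1.8718, f(5.9) ≈ 1.9315, f(6.3) ≈ 1.9879, f(6.7) ≈ 2.0412, f(7.1) ≈ 2.0919, f(7.5) ≈ 2.1401.
T_10 = (Δu/2)·[f(u_0) + 2f(u_1) + ... + 2f(u_{9}) + f(u_10)].
Sum ≈ 7.4208.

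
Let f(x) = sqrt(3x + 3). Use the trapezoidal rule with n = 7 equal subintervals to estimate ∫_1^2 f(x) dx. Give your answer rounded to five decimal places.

2.73382

Δx = (2 − 1)/7 = 1/7.
f(1) ≈ 2.44949, f(8/7) ≈ 2.53546, f(9/7) ≈ 2.61861, f(10/7) ≈ 2.69921, f(11/7) ≈ 2.77746, f(12/7) ≈ 2.85357, f(13/7) ≈ 2.92770, f(2) ≈ 3.00000.
T_7 = (Δx/2)·[f(x_0) + 2f(x_1) + ... + 2f(x_{6}) + f(x_7)].
Sum ≈ 2.73382.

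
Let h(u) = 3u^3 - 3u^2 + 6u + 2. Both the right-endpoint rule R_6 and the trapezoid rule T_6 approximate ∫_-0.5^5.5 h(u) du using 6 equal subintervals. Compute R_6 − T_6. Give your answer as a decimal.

222.75

R_6 = 864.
T_6 = 641.25.
R_6 − T_6 = 222.75.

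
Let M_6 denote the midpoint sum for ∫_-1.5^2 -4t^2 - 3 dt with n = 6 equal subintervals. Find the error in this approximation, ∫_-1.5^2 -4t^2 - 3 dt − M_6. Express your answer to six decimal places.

-0.396991

Exact integral: ∫_-1.5^2 f(t) dt ≈ -25.66666667.
M_6 ≈ -25.26967593.
Error ≈ -25.66666667 − (-25.26967593) ≈ -0.396991.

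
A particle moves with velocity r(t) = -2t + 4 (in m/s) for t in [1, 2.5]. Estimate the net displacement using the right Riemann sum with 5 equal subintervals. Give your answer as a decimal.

Δt = (2.5 − 1)/5 = 0.3.
Right endpoints: 1.3, 1.6, 1.9, 2.2, 2.5.
r(1.3) = 1.4, r(1.6) = 0.8, r(1.9) = 0.2, r(2.2) = -0.4, r(2.5) = -1.
Sum = Δt · [r(1.3) + r(1.6) + r(1.9) + r(2.2) + r(2.5)].
Sum = 0.3.

0.3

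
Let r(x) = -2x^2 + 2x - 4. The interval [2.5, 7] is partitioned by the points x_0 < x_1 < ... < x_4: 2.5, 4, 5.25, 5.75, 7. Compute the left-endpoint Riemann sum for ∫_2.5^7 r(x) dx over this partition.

Subinterval widths: 1.5, 1.25, 0.5, 1.25.
Left endpoints: 2.5, 4, 5.25, 5.75.
r(2.5) = -11.5, r(4) = -28, r(5.25) = -48.625, r(5.75) = -58.625.
Sum = Σ Δx_i · r(x_i).
Sum = -149.84375.

-149.84375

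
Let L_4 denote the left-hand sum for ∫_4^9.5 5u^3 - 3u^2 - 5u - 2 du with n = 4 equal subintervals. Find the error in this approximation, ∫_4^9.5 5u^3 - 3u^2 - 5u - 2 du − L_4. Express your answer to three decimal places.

Exact integral: ∫_4^9.5 f(u) du = 8871.328125.
L_4 ≈ 6486.42285.
Error ≈ 8871.328125 − 6486.42285 ≈ 2384.905.

2384.905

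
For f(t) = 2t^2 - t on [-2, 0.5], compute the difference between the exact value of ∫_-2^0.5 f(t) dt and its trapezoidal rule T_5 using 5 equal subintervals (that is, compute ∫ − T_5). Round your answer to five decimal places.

Exact integral: ∫_-2^0.5 f(t) dt ≈ 7.2916667.
T_5 = 7.5.
Error ≈ 7.2916667 − 7.5 ≈ -0.20833.

-0.20833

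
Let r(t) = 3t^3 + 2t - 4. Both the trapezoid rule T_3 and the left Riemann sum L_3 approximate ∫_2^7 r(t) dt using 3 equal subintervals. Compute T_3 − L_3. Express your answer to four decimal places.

845.8333

T_3 = 1907.5.
L_3 ≈ 1061.666667.
T_3 − L_3 ≈ 845.8333.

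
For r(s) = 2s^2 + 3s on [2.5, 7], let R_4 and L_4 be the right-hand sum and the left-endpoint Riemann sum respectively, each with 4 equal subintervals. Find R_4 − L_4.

R_4 = 339.9609375.
L_4 = 228.5859375.
R_4 − L_4 = 111.375.

111.375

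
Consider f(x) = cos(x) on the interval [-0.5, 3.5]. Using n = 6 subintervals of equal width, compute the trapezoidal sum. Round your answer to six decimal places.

Δx = (3.5 − (-0.5))/6 = 2/3.
f(-0.5) ≈ 0.877583, f(1/6) ≈ 0.986143, f(5/6) ≈ 0.672412, f(1.5) ≈ 0.070737, f(13/6) ≈ -0.561229, f(17/6) ≈ -0.952863, f(3.5) ≈ -0.936457.
T_6 = (Δx/2)·[f(x_0) + 2f(x_1) + ... + 2f(x_{5}) + f(x_6)].
Sum ≈ 0.123842.

0.123842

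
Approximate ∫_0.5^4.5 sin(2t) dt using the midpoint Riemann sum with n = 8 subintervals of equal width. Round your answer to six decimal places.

0.756860

Δt = (4.5 − 0.5)/8 = 0.5.
Midpoints: 0.75, 1.25, 1.75, 2.25, 2.75, 3.25, 3.75, 4.25.
f(0.75) ≈ 0.997495, f(1.25) ≈ 0.598472, f(1.75) ≈ -0.350783, f(2.25) ≈ -0.977530, f(2.75) ≈ -0.705540, f(3.25) ≈ 0.215120, f(3.75) ≈ 0.938000, f(4.25) ≈ 0.798487.
Sum = Δt · [f(0.75) + f(1.25) + f(1.75) + ...].
Sum ≈ 0.756860.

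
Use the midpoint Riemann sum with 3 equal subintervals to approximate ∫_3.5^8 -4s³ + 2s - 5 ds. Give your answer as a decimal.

-3858.46875

Δs = (8 − 3.5)/3 = 1.5.
Midpoints: 4.25, 5.75, 7.25.
f(4.25) = -303.5625, f(5.75) = -753.9375, f(7.25) = -1514.8125.
Sum = Δs · [f(4.25) + f(5.75) + f(7.25)].
Sum = -3858.46875.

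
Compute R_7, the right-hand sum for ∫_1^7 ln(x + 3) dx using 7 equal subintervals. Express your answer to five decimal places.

Δx = (7 − 1)/7 = 6/7.
Right endpoints: 13/7, 19/7, 25/7, 31/7, 37/7, 43/7, 7.
f(13/7) ≈ 1.58045, f(19/7) ≈ 1.74297, f(25/7) ≈ 1.88273, f(31/7) ≈ 2.00533, f(37/7) ≈ 2.11453, f(43/7) ≈ 2.21297, f(7) ≈ 2.30259.
Sum = Δx · [f(13/7) + f(19/7) + f(25/7) + ...].
Sum ≈ 11.86421.

11.86421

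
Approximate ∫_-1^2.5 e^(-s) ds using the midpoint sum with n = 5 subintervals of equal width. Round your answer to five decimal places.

2.58313

Δs = (2.5 − (-1))/5 = 0.7.
Midpoints: -0.65, 0.05, 0.75, 1.45, 2.15.
f(-0.65) ≈ 1.91554, f(0.05) ≈ 0.95123, f(0.75) ≈ 0.47237, f(1.45) ≈ 0.23457, f(2.15) ≈ 0.11648.
Sum = Δs · [f(-0.65) + f(0.05) + f(0.75) + f(1.45) + f(2.15)].
Sum ≈ 2.58313.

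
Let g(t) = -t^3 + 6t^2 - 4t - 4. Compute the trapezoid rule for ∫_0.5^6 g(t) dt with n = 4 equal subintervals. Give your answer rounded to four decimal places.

Δt = (6 − 0.5)/4 = 1.375.
g(0.5) = -4.625, g(1.875) = 1537/512, g(3.25) = 12.046875, g(4.625) = 3539/512, g(6) = -28.
T_4 = (Δt/2)·[g(t_0) + 2g(t_1) + 2g(t_2) + 2g(t_3) + g(t_4)].
Sum ≈ 7.7666.

7.7666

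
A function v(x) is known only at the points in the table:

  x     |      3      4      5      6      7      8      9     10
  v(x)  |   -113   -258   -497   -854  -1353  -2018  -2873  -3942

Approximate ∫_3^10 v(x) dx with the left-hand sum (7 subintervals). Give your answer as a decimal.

-7966

Δx = 1.
Sum = 1·[(-113) + (-258) + (-497) + (-854) + (-1353) + (-2018) + (-2873)] = -7966.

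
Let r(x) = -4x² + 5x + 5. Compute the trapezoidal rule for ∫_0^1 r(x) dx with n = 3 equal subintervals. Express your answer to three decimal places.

Δx = (1 − 0)/3 = 1/3.
r(0) = 5, r(1/3) = 56/9, r(2/3) = 59/9, r(1) = 6.
T_3 = (Δx/2)·[r(x_0) + 2r(x_1) + 2r(x_2) + r(x_3)].
Sum ≈ 6.093.

6.093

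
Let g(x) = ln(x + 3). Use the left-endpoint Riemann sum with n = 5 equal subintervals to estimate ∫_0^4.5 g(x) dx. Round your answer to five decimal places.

Δx = (4.5 − 0)/5 = 0.9.
Left endpoints: 0, 0.9, 1.8, 2.7, 3.6.
g(0) ≈ 1.09861, g(0.9) ≈ 1.36098, g(1.8) ≈ 1.56862, g(2.7) ≈ 1.74047, g(3.6) ≈ 1.88707.
Sum = Δx · [g(0) + g(0.9) + g(1.8) + g(2.7) + g(3.6)].
Sum ≈ 6.89017.

6.89017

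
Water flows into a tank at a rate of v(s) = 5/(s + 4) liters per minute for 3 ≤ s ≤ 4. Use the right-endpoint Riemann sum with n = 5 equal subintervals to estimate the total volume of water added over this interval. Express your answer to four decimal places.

Δs = (4 − 3)/5 = 0.2.
Right endpoints: 3.2, 3.4, 3.6, 3.8, 4.
v(3.2) = 25/36, v(3.4) = 25/37, v(3.6) = 25/38, v(3.8) = 25/39, v(4) = 0.625.
Sum = Δs · [v(3.2) + v(3.4) + v(3.6) + v(3.8) + v(4)].
Sum ≈ 0.6588.

0.6588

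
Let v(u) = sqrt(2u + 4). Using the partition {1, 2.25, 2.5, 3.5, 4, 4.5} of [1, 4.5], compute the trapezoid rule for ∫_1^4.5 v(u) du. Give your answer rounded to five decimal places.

10.71345

Subinterval widths: 1.25, 0.25, 1, 0.5, 0.5.
v(1) ≈ 2.44949, v(2.25) ≈ 2.91548, v(2.5) ≈ 3.00000, v(3.5) ≈ 3.31662, v(4) ≈ 3.46410, v(4.5) ≈ 3.60555.
On each subinterval the trapezoid contributes (Δu_i/2)·[v(u_{i-1}) + v(u_i)].
Sum ≈ 10.71345.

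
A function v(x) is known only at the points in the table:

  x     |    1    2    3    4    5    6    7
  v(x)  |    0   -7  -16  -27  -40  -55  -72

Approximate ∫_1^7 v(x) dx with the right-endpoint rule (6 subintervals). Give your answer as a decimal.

-217

Δx = 1.
Sum = 1·[(-7) + (-16) + (-27) + (-40) + (-55) + (-72)] = -217.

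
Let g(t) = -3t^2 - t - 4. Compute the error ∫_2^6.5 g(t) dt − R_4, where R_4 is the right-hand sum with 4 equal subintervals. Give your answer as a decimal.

69.92578125

Exact integral: ∫_2^6.5 g(t) dt = -303.75.
R_4 = -373.67578125.
Error = -303.75 − (-373.67578125) = 69.92578125.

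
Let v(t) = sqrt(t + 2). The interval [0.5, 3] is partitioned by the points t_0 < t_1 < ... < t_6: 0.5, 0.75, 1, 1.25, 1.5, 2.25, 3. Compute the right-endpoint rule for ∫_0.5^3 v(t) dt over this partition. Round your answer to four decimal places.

4.9892

Subinterval widths: 0.25, 0.25, 0.25, 0.25, 0.75, 0.75.
Right endpoints: 0.75, 1, 1.25, 1.5, 2.25, 3.
v(0.75) ≈ 1.6583, v(1) ≈ 1.7321, v(1.25) ≈ 1.8028, v(1.5) ≈ 1.8708, v(2.25) ≈ 2.0616, v(3) ≈ 2.2361.
Sum = Σ Δt_i · v(t_i).
Sum ≈ 4.9892.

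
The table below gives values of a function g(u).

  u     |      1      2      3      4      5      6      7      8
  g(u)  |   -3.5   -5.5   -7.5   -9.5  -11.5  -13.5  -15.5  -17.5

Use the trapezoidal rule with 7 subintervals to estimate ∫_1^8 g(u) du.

-73.5

Δu = 1.
T_7 = (1/2)·[(-3.5) + 2·(-5.5) + 2·(-7.5) + 2·(-9.5) + 2·(-11.5) + 2·(-13.5) + 2·(-15.5) + (-17.5)] = -73.5.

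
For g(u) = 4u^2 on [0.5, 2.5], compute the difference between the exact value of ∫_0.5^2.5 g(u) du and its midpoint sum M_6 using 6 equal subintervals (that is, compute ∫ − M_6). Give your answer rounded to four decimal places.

0.0741

Exact integral: ∫_0.5^2.5 g(u) du ≈ 20.666667.
M_6 ≈ 20.592593.
Error ≈ 20.666667 − 20.592593 ≈ 0.0741.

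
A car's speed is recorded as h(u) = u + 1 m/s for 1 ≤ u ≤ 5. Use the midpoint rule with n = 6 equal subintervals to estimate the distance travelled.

Δu = (5 − 1)/6 = 2/3.
Midpoints: 4/3, 2, 8/3, 10/3, 4, 14/3.
h(4/3) = 7/3, h(2) = 3, h(8/3) = 11/3, h(10/3) = 13/3, h(4) = 5, h(14/3) = 17/3.
Sum = Δu · [h(4/3) + h(2) + h(8/3) + ...].
Sum = 16.

16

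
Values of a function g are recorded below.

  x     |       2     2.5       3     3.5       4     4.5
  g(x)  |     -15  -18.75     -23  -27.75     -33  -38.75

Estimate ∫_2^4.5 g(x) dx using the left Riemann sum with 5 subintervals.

-58.75

Δx = 0.5.
Sum = 0.5·[(-15) + (-18.75) + (-23) + (-27.75) + (-33)] = -58.75.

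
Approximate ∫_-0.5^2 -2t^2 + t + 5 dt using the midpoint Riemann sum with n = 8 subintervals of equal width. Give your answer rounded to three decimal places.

8.999

Δt = (2 − (-0.5))/8 = 0.3125.
Midpoints: -0.34375, -0.03125, 0.28125, 0.59375, 0.90625, 1.21875, 1.53125, 1.84375.
f(-0.34375) = 2263/512, f(-0.03125) = 2543/512, f(0.28125) = 2623/512, f(0.59375) = 2503/512, f(0.90625) = 2183/512, f(1.21875) = 1663/512, f(1.53125) = 943/512, f(1.84375) = 23/512.
Sum = Δt · [f(-0.34375) + f(-0.03125) + f(0.28125) + ...].
Sum ≈ 8.999.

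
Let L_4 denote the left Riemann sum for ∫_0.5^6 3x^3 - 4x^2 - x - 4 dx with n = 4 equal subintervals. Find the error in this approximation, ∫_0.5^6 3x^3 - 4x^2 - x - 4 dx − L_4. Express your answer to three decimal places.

299.388

Exact integral: ∫_0.5^6 f(x) dx ≈ 644.24479.
L_4 ≈ 344.85645.
Error ≈ 644.24479 − 344.85645 ≈ 299.388.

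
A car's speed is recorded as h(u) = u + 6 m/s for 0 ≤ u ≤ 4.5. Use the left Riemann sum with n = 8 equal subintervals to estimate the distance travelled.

35.859375

Δu = (4.5 − 0)/8 = 0.5625.
Left endpoints: 0, 0.5625, 1.125, 1.6875, 2.25, 2.8125, 3.375, 3.9375.
h(0) = 6, h(0.5625) = 6.5625, h(1.125) = 7.125, h(1.6875) = 7.6875, h(2.25) = 8.25, h(2.8125) = 8.8125, h(3.375) = 9.375, h(3.9375) = 9.9375.
Sum = Δu · [h(0) + h(0.5625) + h(1.125) + ...].
Sum = 35.859375.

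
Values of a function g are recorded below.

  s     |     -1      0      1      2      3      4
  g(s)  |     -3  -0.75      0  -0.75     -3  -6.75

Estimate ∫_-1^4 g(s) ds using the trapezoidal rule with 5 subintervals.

Δs = 1.
T_5 = (1/2)·[(-3) + 2·(-0.75) + 2·0 + 2·(-0.75) + 2·(-3) + (-6.75)] = -9.375.

-9.375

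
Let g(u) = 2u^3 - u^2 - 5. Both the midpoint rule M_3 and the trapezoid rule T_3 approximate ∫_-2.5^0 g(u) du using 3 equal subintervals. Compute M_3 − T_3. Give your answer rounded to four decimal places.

3.6892

M_3 ≈ -36.009838.
T_3 ≈ -39.699074.
M_3 − T_3 ≈ 3.6892.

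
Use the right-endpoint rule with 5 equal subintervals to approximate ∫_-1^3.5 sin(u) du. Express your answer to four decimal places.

1.5965

Δu = (3.5 − (-1))/5 = 0.9.
Right endpoints: -0.1, 0.8, 1.7, 2.6, 3.5.
f(-0.1) ≈ -0.0998, f(0.8) ≈ 0.7174, f(1.7) ≈ 0.9917, f(2.6) ≈ 0.5155, f(3.5) ≈ -0.3508.
Sum = Δu · [f(-0.1) + f(0.8) + f(1.7) + f(2.6) + f(3.5)].
Sum ≈ 1.5965.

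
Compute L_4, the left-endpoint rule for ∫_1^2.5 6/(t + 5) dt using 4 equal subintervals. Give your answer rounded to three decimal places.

1.377

Δt = (2.5 − 1)/4 = 0.375.
Left endpoints: 1, 1.375, 1.75, 2.125.
f(1) = 1, f(1.375) = 16/17, f(1.75) = 8/9, f(2.125) = 16/19.
Sum = Δt · [f(1) + f(1.375) + f(1.75) + f(2.125)].
Sum ≈ 1.377.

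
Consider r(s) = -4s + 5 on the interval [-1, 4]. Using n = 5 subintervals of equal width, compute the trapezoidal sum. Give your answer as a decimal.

Δs = (4 − (-1))/5 = 1.
r(-1) = 9, r(0) = 5, r(1) = 1, r(2) = -3, r(3) = -7, r(4) = -11.
T_5 = (Δs/2)·[r(s_0) + 2r(s_1) + ... + 2r(s_{4}) + r(s_5)].
Sum = -5.

-5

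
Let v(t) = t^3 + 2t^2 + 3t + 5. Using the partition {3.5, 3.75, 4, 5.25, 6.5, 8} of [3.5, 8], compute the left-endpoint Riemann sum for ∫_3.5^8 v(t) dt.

1037.40625

Subinterval widths: 0.25, 0.25, 1.25, 1.25, 1.5.
Left endpoints: 3.5, 3.75, 4, 5.25, 6.5.
v(3.5) = 82.875, v(3.75) = 97.109375, v(4) = 113, v(5.25) = 220.578125, v(6.5) = 383.625.
Sum = Σ Δt_i · v(t_i).
Sum = 1037.40625.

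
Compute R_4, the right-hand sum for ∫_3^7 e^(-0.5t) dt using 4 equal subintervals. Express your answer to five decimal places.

Δt = (7 − 3)/4 = 1.
Right endpoints: 4, 5, 6, 7.
f(4) ≈ 0.13534, f(5) ≈ 0.08208, f(6) ≈ 0.04979, f(7) ≈ 0.03020.
Sum = Δt · [f(4) + f(5) + f(6) + f(7)].
Sum ≈ 0.29740.

0.29740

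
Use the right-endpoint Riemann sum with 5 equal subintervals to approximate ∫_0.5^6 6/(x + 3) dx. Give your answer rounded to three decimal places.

Δx = (6 − 0.5)/5 = 1.1.
Right endpoints: 1.6, 2.7, 3.8, 4.9, 6.
f(1.6) = 30/23, f(2.7) = 20/19, f(3.8) = 15/17, f(4.9) = 60/79, f(6) = 2/3.
Sum = Δx · [f(1.6) + f(2.7) + f(3.8) + f(4.9) + f(6)].
Sum ≈ 5.132.

5.132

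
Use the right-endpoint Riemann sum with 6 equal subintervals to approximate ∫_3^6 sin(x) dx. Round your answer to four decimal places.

Δx = (6 − 3)/6 = 0.5.
Right endpoints: 3.5, 4, 4.5, 5, 5.5, 6.
f(3.5) ≈ -0.3508, f(4) ≈ -0.7568, f(4.5) ≈ -0.9775, f(5) ≈ -0.9589, f(5.5) ≈ -0.7055, f(6) ≈ -0.2794.
Sum = Δx · [f(3.5) + f(4) + f(4.5) + ...].
Sum ≈ -2.0145.

-2.0145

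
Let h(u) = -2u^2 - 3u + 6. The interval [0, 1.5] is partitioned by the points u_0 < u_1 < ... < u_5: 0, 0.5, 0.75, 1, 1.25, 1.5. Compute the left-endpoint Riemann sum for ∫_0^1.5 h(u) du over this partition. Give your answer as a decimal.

Subinterval widths: 0.5, 0.25, 0.25, 0.25, 0.25.
Left endpoints: 0, 0.5, 0.75, 1, 1.25.
h(0) = 6, h(0.5) = 4, h(0.75) = 2.625, h(1) = 1, h(1.25) = -0.875.
Sum = Σ Δu_i · h(u_i).
Sum = 4.6875.

4.6875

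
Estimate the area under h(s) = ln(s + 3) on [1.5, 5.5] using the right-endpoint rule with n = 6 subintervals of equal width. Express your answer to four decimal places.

Δs = (5.5 − 1.5)/6 = 2/3.
Right endpoints: 13/6, 17/6, 3.5, 25/6, 29/6, 5.5.
h(13/6) ≈ 1.6422, h(17/6) ≈ 1.7636, h(3.5) ≈ 1.8718, h(25/6) ≈ 1.9694, h(29/6) ≈ 2.0584, h(5.5) ≈ 2.1401.
Sum = Δs · [h(13/6) + h(17/6) + h(3.5) + ...].
Sum ≈ 7.6303.

7.6303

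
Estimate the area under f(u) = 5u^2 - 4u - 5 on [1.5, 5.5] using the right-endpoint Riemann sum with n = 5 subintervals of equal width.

Δu = (5.5 − 1.5)/5 = 0.8.
Right endpoints: 2.3, 3.1, 3.9, 4.7, 5.5.
f(2.3) = 12.25, f(3.1) = 30.65, f(3.9) = 55.45, f(4.7) = 86.65, f(5.5) = 124.25.
Sum = Δu · [f(2.3) + f(3.1) + f(3.9) + f(4.7) + f(5.5)].
Sum = 247.4.

247.4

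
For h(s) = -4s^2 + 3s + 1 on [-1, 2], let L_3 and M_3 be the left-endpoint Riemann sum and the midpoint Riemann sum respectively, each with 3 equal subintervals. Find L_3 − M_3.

L_3 = -5.
M_3 = -3.5.
L_3 − M_3 = -1.5.

-1.5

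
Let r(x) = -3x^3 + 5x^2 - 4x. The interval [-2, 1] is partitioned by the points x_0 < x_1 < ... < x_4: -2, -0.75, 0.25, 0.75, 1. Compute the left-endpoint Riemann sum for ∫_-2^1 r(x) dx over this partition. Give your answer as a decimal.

71.34765625

Subinterval widths: 1.25, 1, 0.5, 0.25.
Left endpoints: -2, -0.75, 0.25, 0.75.
r(-2) = 52, r(-0.75) = 7.078125, r(0.25) = -0.734375, r(0.75) = -1.453125.
Sum = Σ Δx_i · r(x_i).
Sum = 71.34765625.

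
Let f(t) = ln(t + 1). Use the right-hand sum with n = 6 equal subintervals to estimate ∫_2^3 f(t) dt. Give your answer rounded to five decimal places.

1.27312

Δt = (3 − 2)/6 = 1/6.
Right endpoints: 13/6, 7/3, 2.5, 8/3, 17/6, 3.
f(13/6) ≈ 1.15268, f(7/3) ≈ 1.20397, f(2.5) ≈ 1.25276, f(8/3) ≈ 1.29928, f(17/6) ≈ 1.34373, f(3) ≈ 1.38629.
Sum = Δt · [f(13/6) + f(7/3) + f(2.5) + ...].
Sum ≈ 1.27312.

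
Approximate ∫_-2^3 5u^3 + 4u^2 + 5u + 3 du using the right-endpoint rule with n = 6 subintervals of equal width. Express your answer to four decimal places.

253.7384

Δu = (3 − (-2))/6 = 5/6.
Right endpoints: -7/6, -1/3, 0.5, 4/3, 13/6, 3.
f(-7/6) = -1151/216, f(-1/3) = 43/27, f(0.5) = 7.125, f(4/3) = 773/27, f(13/6) = 18029/216, f(3) = 189.
Sum = Δu · [f(-7/6) + f(-1/3) + f(0.5) + ...].
Sum ≈ 253.7384.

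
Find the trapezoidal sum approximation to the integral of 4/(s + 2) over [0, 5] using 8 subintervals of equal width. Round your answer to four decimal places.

Δs = (5 − 0)/8 = 0.625.
f(0) = 2, f(0.625) = 32/21, f(1.25) = 16/13, f(1.875) = 32/31, f(2.5) = 8/9, f(3.125) = 32/41, f(3.75) = 16/23, f(4.375) = 32/51, f(5) = 4/7.
T_8 = (Δs/2)·[f(s_0) + 2f(s_1) + ... + 2f(s_{7}) + f(s_8)].
Sum ≈ 5.0406.

5.0406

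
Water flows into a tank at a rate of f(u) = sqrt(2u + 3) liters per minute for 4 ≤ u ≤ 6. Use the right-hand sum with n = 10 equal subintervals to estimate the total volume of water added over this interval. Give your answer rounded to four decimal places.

7.2595

Δu = (6 − 4)/10 = 0.2.
Right endpoints: 4.2, 4.4, 4.6, 4.8, 5, 5.2, 5.4, 5.6, 5.8, 6.
f(4.2) ≈ 3.3764, f(4.4) ≈ 3.4351, f(4.6) ≈ 3.4928, f(4.8) ≈ 3.5496, f(5) ≈ 3.6056, f(5.2) ≈ 3.6606, f(5.4) ≈ 3.7148, f(5.6) ≈ 3.7683, f(5.8) ≈ 3.8210, f(6) ≈ 3.8730.
Sum = Δu · [f(4.2) + f(4.4) + f(4.6) + ...].
Sum ≈ 7.2595.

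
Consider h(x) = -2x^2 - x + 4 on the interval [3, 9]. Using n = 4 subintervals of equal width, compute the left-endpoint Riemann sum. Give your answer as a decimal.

Δx = (9 − 3)/4 = 1.5.
Left endpoints: 3, 4.5, 6, 7.5.
h(3) = -17, h(4.5) = -41, h(6) = -74, h(7.5) = -116.
Sum = Δx · [h(3) + h(4.5) + h(6) + h(7.5)].
Sum = -372.

-372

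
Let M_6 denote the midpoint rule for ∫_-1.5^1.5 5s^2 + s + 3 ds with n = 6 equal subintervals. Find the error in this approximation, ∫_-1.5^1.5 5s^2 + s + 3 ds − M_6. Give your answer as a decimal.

0.3125

Exact integral: ∫_-1.5^1.5 f(s) ds = 20.25.
M_6 = 19.9375.
Error = 20.25 − 19.9375 = 0.3125.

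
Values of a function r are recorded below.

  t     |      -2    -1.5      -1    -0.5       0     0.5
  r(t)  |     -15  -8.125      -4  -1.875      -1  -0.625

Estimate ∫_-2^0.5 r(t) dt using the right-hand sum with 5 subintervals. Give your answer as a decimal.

Δt = 0.5.
Sum = 0.5·[(-8.125) + (-4) + (-1.875) + (-1) + (-0.625)] = -7.8125.

-7.8125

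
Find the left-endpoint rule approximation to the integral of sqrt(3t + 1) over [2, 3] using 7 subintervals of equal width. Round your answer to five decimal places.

2.87462

Δt = (3 − 2)/7 = 1/7.
Left endpoints: 2, 15/7, 16/7, 17/7, 18/7, 19/7, 20/7.
f(2) ≈ 2.64575, f(15/7) ≈ 2.72554, f(16/7) ≈ 2.80306, f(17/7) ≈ 2.87849, f(18/7) ≈ 2.95200, f(19/7) ≈ 3.02372, f(20/7) ≈ 3.09377.
Sum = Δt · [f(2) + f(15/7) + f(16/7) + ...].
Sum ≈ 2.87462.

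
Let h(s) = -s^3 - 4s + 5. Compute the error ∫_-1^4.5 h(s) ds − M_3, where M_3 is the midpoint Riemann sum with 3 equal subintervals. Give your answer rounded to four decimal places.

Exact integral: ∫_-1^4.5 h(s) ds = -113.265625.
M_3 ≈ -105.177951.
Error ≈ -113.265625 − (-105.177951) ≈ -8.0877.

-8.0877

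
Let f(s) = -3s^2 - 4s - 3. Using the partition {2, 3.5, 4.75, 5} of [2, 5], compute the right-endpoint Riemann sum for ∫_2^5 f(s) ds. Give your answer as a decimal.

-217.234375

Subinterval widths: 1.5, 1.25, 0.25.
Right endpoints: 3.5, 4.75, 5.
f(3.5) = -53.75, f(4.75) = -89.6875, f(5) = -98.
Sum = Σ Δs_i · f(s_i).
Sum = -217.234375.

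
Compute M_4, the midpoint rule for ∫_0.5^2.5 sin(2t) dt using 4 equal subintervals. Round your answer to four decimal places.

0.1338

Δt = (2.5 − 0.5)/4 = 0.5.
Midpoints: 0.75, 1.25, 1.75, 2.25.
f(0.75) ≈ 0.9975, f(1.25) ≈ 0.5985, f(1.75) ≈ -0.3508, f(2.25) ≈ -0.9775.
Sum = Δt · [f(0.75) + f(1.25) + f(1.75) + f(2.25)].
Sum ≈ 0.1338.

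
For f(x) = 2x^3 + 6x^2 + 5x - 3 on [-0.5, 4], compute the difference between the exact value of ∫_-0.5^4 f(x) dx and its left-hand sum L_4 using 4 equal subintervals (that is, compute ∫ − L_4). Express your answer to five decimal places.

Exact integral: ∫_-0.5^4 f(x) dx = 282.09375.
L_4 ≈ 159.8027344.
Error ≈ 282.09375 − 159.8027344 ≈ 122.29102.

122.29102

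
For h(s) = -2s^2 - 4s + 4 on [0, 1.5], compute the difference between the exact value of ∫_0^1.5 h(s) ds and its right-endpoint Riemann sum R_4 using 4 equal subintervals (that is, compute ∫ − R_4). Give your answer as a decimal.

Exact integral: ∫_0^1.5 h(s) ds = -0.75.
R_4 = -2.7890625.
Error = -0.75 − (-2.7890625) = 2.0390625.

2.0390625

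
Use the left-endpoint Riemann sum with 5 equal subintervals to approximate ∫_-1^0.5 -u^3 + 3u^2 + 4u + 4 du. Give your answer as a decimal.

5.55

Δu = (0.5 − (-1))/5 = 0.3.
Left endpoints: -1, -0.7, -0.4, -0.1, 0.2.
f(-1) = 4, f(-0.7) = 3.013, f(-0.4) = 2.944, f(-0.1) = 3.631, f(0.2) = 4.912.
Sum = Δu · [f(-1) + f(-0.7) + f(-0.4) + f(-0.1) + f(0.2)].
Sum = 5.55.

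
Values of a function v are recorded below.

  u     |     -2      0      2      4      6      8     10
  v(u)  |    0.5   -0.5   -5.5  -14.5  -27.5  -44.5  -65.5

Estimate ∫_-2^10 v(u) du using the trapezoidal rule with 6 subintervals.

-250

Δu = 2.
T_6 = (2/2)·[0.5 + 2·(-0.5) + 2·(-5.5) + 2·(-14.5) + 2·(-27.5) + 2·(-44.5) + (-65.5)] = -250.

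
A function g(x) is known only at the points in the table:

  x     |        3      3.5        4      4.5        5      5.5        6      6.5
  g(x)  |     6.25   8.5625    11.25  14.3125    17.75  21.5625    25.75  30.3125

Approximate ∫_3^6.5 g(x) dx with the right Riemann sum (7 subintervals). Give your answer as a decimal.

Δx = 0.5.
Sum = 0.5·[8.5625 + 11.25 + 14.3125 + 17.75 + 21.5625 + 25.75 + 30.3125] = 64.75.

64.75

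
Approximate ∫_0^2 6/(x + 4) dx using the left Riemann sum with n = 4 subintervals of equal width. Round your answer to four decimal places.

2.5621

Δx = (2 − 0)/4 = 0.5.
Left endpoints: 0, 0.5, 1, 1.5.
f(0) = 1.5, f(0.5) = 4/3, f(1) = 1.2, f(1.5) = 12/11.
Sum = Δx · [f(0) + f(0.5) + f(1) + f(1.5)].
Sum ≈ 2.5621.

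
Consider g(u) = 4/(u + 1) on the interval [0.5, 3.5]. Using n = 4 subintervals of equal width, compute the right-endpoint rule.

Δu = (3.5 − 0.5)/4 = 0.75.
Right endpoints: 1.25, 2, 2.75, 3.5.
g(1.25) = 16/9, g(2) = 4/3, g(2.75) = 16/15, g(3.5) = 8/9.
Sum = Δu · [g(1.25) + g(2) + g(2.75) + g(3.5)].
Sum = 3.8.

3.8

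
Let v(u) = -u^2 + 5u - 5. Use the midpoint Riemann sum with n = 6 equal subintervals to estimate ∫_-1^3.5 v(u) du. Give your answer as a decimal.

-8.7890625

Δu = (3.5 − (-1))/6 = 0.75.
Midpoints: -0.625, 0.125, 0.875, 1.625, 2.375, 3.125.
v(-0.625) = -8.515625, v(0.125) = -4.390625, v(0.875) = -1.390625, v(1.625) = 0.484375, v(2.375) = 1.234375, v(3.125) = 0.859375.
Sum = Δu · [v(-0.625) + v(0.125) + v(0.875) + ...].
Sum = -8.7890625.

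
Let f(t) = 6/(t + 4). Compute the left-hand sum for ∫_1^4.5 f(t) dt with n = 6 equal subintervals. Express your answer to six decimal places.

Δt = (4.5 − 1)/6 = 7/12.
Left endpoints: 1, 19/12, 13/6, 2.75, 10/3, 47/12.
f(1) = 1.2, f(19/12) = 72/67, f(13/6) = 36/37, f(2.75) = 8/9, f(10/3) = 9/11, f(47/12) = 72/95.
Sum = Δt · [f(1) + f(19/12) + f(13/6) + ...].
Sum ≈ 3.332330.

3.332330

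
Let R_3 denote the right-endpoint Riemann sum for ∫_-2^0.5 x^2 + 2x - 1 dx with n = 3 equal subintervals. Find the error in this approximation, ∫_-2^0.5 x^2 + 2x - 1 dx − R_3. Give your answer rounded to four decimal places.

-0.8102

Exact integral: ∫_-2^0.5 f(x) dx ≈ -3.541667.
R_3 ≈ -2.731481.
Error ≈ -3.541667 − (-2.731481) ≈ -0.8102.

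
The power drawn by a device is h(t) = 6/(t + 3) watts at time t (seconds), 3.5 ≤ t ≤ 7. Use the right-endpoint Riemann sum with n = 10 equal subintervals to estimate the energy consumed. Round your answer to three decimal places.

2.529

Δt = (7 − 3.5)/10 = 0.35.
Right endpoints: 3.85, 4.2, 4.55, 4.9, 5.25, 5.6, 5.95, 6.3, 6.65, 7.
h(3.85) = 120/137, h(4.2) = 5/6, h(4.55) = 120/151, h(4.9) = 60/79, h(5.25) = 8/11, h(5.6) = 30/43, h(5.95) = 120/179, h(6.3) = 20/31, h(6.65) = 120/193, h(7) = 0.6.
Sum = Δt · [h(3.85) + h(4.2) + h(4.55) + ...].
Sum ≈ 2.529.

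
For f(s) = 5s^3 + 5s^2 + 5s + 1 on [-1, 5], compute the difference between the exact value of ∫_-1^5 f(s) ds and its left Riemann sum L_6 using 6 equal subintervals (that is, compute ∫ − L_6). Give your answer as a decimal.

355

Exact integral: ∫_-1^5 f(s) ds = 1056.
L_6 = 701.
Error = 1056 − 701 = 355.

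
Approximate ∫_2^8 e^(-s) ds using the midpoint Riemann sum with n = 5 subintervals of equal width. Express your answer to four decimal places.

Δs = (8 − 2)/5 = 1.2.
Midpoints: 2.6, 3.8, 5, 6.2, 7.4.
f(2.6) ≈ 0.0743, f(3.8) ≈ 0.0224, f(5) ≈ 0.0067, f(6.2) ≈ 0.0020, f(7.4) ≈ 0.0006.
Sum = Δs · [f(2.6) + f(3.8) + f(5) + f(6.2) + f(7.4)].
Sum ≈ 0.1272.

0.1272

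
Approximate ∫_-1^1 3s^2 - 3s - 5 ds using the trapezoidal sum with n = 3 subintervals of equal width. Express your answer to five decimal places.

-7.55556

Δs = (1 − (-1))/3 = 2/3.
f(-1) = 1, f(-1/3) = -11/3, f(1/3) = -17/3, f(1) = -5.
T_3 = (Δs/2)·[f(s_0) + 2f(s_1) + 2f(s_2) + f(s_3)].
Sum ≈ -7.55556.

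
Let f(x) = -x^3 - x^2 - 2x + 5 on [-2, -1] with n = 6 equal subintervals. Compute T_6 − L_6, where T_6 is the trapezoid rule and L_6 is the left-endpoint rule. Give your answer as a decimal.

T_6 ≈ 9.432870.
L_6 ≈ 9.932870.
T_6 − L_6 = -0.5.

-0.5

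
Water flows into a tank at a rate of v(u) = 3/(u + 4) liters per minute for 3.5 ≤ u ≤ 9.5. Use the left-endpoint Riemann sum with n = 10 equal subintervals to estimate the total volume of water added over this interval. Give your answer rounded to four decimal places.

Δu = (9.5 − 3.5)/10 = 0.6.
Left endpoints: 3.5, 4.1, 4.7, 5.3, 5.9, 6.5, 7.1, 7.7, 8.3, 8.9.
v(3.5) = 0.4, v(4.1) = 10/27, v(4.7) = 10/29, v(5.3) = 10/31, v(5.9) = 10/33, v(6.5) = 2/7, v(7.1) = 10/37, v(7.7) = 10/39, v(8.3) = 10/41, v(8.9) = 10/43.
Sum = Δu · [v(3.5) + v(4.1) + v(4.7) + ...].
Sum ≈ 1.8178.

1.8178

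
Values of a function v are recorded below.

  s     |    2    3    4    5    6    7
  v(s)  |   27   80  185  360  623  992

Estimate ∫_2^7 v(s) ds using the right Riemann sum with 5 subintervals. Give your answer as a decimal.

Δs = 1.
Sum = 1·[80 + 185 + 360 + 623 + 992] = 2240.

2240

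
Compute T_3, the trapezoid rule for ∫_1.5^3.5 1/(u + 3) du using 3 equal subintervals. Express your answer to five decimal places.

Δu = (3.5 − 1.5)/3 = 2/3.
f(1.5) = 2/9, f(13/6) = 6/31, f(17/6) = 6/35, f(3.5) = 2/13.
T_3 = (Δu/2)·[f(u_0) + 2f(u_1) + 2f(u_2) + f(u_3)].
Sum ≈ 0.36867.

0.36867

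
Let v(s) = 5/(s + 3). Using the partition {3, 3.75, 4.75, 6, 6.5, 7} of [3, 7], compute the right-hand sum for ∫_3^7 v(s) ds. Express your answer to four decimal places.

Subinterval widths: 0.75, 1, 1.25, 0.5, 0.5.
Right endpoints: 3.75, 4.75, 6, 6.5, 7.
v(3.75) = 20/27, v(4.75) = 20/31, v(6) = 5/9, v(6.5) = 10/19, v(7) = 0.5.
Sum = Σ Δs_i · v(s_i).
Sum ≈ 2.4083.

2.4083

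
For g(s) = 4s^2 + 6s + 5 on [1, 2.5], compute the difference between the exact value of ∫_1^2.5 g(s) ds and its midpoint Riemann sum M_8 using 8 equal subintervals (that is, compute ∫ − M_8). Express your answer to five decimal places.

Exact integral: ∫_1^2.5 g(s) ds = 42.75.
M_8 ≈ 42.7324219.
Error ≈ 42.75 − 42.7324219 ≈ 0.01758.

0.01758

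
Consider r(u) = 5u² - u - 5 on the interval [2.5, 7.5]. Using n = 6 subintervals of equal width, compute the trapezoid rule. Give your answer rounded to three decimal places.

629.977

Δu = (7.5 − 2.5)/6 = 5/6.
r(2.5) = 23.75, r(10/3) = 425/9, r(25/6) = 2795/36, r(5) = 115, r(35/6) = 5735/36, r(20/3) = 1895/9, r(7.5) = 268.75.
T_6 = (Δu/2)·[r(u_0) + 2r(u_1) + ... + 2r(u_{5}) + r(u_6)].
Sum ≈ 629.977.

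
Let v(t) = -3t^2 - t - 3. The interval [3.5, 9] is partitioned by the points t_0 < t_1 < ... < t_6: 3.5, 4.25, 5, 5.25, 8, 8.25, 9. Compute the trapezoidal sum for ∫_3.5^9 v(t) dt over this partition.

Subinterval widths: 0.75, 0.75, 0.25, 2.75, 0.25, 0.75.
v(3.5) = -43.25, v(4.25) = -61.4375, v(5) = -83, v(5.25) = -90.9375, v(8) = -203, v(8.25) = -215.4375, v(9) = -255.
On each subinterval the trapezoid contributes (Δt_i/2)·[v(t_{i-1}) + v(t_i)].
Sum = -748.046875.

-748.046875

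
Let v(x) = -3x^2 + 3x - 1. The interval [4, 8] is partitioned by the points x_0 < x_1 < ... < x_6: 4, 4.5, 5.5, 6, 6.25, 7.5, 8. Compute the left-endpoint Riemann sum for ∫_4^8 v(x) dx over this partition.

-325.046875

Subinterval widths: 0.5, 1, 0.5, 0.25, 1.25, 0.5.
Left endpoints: 4, 4.5, 5.5, 6, 6.25, 7.5.
v(4) = -37, v(4.5) = -48.25, v(5.5) = -75.25, v(6) = -91, v(6.25) = -99.4375, v(7.5) = -147.25.
Sum = Σ Δx_i · v(x_i).
Sum = -325.046875.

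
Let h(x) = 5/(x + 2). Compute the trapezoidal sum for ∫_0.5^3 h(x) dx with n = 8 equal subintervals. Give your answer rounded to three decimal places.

Δx = (3 − 0.5)/8 = 0.3125.
h(0.5) = 2, h(0.8125) = 16/9, h(1.125) = 1.6, h(1.4375) = 16/11, h(1.75) = 4/3, h(2.0625) = 16/13, h(2.375) = 8/7, h(2.6875) = 16/15, h(3) = 1.
T_8 = (Δx/2)·[h(x_0) + 2h(x_1) + ... + 2h(x_{7}) + h(x_8)].
Sum ≈ 3.471.

3.471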